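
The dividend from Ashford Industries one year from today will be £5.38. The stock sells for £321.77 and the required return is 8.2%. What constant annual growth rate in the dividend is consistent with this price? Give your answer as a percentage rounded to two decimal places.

P = D₁/(r−g) ⇒ g = r − D₁/P = 0.082 − £5.38/£321.77 = 0.065280

6.53%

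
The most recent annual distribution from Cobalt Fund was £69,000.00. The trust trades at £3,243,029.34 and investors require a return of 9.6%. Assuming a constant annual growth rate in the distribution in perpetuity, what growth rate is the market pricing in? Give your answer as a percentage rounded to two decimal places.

7.32%

P = D₀(1+g)/(r−g) ⇒ P(r−g) = D₀(1+g) ⇒ g(P+D₀) = P·r − D₀
g = (P·r − D₀)/(P + D₀) = (£3,243,029.34×0.096 − £69,000.00) / (£3,243,029.34 + £69,000.00) = 0.073167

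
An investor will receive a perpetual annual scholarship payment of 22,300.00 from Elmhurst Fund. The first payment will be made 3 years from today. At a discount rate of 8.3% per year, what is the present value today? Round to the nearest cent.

229070.87

Value at end of year 2: C / r = 22,300.00 / 0.083 = 268,674.6988
Discount to today: PV = 268,674.6988 / (1 + 0.083)^2 = 268,674.6988 / 1.172889 = 229,070.87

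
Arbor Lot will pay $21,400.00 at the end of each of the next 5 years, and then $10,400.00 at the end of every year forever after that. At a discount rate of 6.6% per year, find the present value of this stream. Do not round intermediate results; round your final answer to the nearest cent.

$203165.12

PV of 5-year annuity: $21,400.00 × [1 − (1+0.066)^−5] / 0.066 = 88692.04145
Perpetuity value at year 5: $10,400.00 / 0.066 = 157575.75758
PV of perpetuity: 157575.75758 / (1+0.066)^5 = 114473.08323
Total PV = 88692.04145 + 114473.08323 = 203165.12467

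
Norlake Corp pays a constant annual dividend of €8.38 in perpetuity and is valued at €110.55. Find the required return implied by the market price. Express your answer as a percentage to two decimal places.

7.58%

P = C/r ⇒ r = C/P = €8.38/€110.55 = 0.075803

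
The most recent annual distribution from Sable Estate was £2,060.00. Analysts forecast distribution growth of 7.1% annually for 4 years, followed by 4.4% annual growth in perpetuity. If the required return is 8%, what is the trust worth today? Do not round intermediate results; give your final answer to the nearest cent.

£65843.18

D_1 = 2206.26000
D_2 = 2362.90446
D_3 = 2530.67068
D_4 = 2710.34829
Terminal value at year 4: TV = D_4×(1+g_2)/(r−g_2) = 2829.60362/0.036 = 78600.10055
P_0 = D_1/(1+r)^1 + D_2/(1+r)^2 + D_3/(1+r)^3 + D_4/(1+r)^4 + TV/(1+r)^4
    = 2042.83333 + 2025.80972 + 2008.92797 + 1992.18691 + 57773.42033 = 65843.17827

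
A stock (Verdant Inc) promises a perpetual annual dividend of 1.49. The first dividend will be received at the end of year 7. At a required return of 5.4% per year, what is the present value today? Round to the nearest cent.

20.13

Value at end of year 6: C / r = 1.49 / 0.054 = 27.5926
Discount to today: PV = 27.5926 / (1 + 0.054)^6 = 27.5926 / 1.371020 = 20.13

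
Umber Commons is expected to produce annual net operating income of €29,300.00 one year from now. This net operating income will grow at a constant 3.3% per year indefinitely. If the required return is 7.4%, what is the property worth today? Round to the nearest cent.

Growing perpetuity: P = D₁ / (r − g) = €29,300.0000 / (0.074 − 0.033) = €714,634.15

€714634.15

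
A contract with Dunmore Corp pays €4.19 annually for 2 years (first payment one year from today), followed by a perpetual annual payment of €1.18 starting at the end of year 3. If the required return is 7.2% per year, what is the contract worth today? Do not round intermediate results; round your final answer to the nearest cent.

PV of 2-year annuity: €4.19 × [1 − (1+0.072)^−2] / 0.072 = 7.55465
Perpetuity value at year 2: €1.18 / 0.072 = 16.38889
PV of perpetuity: 16.38889 / (1+0.072)^2 = 14.26133
Total PV = 7.55465 + 14.26133 = 21.81597

€21.82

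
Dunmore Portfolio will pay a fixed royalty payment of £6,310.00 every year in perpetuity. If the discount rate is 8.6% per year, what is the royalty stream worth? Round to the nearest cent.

Level perpetuity: PV = C / r = £6,310.00 / 0.086 = £73,372.09

£73372.09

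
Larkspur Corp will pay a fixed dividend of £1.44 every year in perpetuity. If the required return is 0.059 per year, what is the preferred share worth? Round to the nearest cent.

£24.41

Level perpetuity: PV = C / r = £1.44 / 0.059 = £24.41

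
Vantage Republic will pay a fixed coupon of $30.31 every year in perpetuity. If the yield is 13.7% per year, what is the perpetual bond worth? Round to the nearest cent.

$221.24

Level perpetuity: PV = C / r = $30.31 / 0.137 = $221.24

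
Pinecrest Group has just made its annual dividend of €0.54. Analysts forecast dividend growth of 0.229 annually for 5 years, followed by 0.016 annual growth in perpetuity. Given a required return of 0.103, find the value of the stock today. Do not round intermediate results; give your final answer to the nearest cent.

D_1 = 0.66366
D_2 = 0.81564
D_3 = 1.00242
D_4 = 1.23197
D_5 = 1.51410
Terminal value at year 5: TV = D_5×(1+g_2)/(r−g_2) = 1.53832/0.087 = 17.68185
P_0 = D_1/(1+r)^1 + D_2/(1+r)^2 + D_3/(1+r)^3 + D_4/(1+r)^4 + D_5/(1+r)^5 + TV/(1+r)^5
    = 0.60169 + 0.67042 + 0.74700 + 0.83234 + 0.92742 + 10.83054 = 14.60940

€14.61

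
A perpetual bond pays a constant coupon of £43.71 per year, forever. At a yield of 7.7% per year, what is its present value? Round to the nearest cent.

Level perpetuity: PV = C / r = £43.71 / 0.077 = £567.66

£567.66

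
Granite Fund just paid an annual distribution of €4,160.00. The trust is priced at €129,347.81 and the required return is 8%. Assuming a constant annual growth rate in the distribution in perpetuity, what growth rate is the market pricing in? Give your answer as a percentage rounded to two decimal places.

P = D₀(1+g)/(r−g) ⇒ P(r−g) = D₀(1+g) ⇒ g(P+D₀) = P·r − D₀
g = (P·r − D₀)/(P + D₀) = (€129,347.81×0.08 − €4,160.00) / (€129,347.81 + €4,160.00) = 0.046348

4.63%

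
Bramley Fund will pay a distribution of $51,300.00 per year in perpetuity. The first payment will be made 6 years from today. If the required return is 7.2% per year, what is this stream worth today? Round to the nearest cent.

$503281.47

Value at end of year 5: C / r = $51,300.00 / 0.072 = $712,500.0000
Discount to today: PV = $712,500.0000 / (1 + 0.072)^5 = $712,500.0000 / 1.415709 = $503,281.47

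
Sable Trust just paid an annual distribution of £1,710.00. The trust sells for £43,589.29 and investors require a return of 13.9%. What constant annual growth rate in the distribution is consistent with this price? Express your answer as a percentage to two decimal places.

9.60%

P = D₀(1+g)/(r−g) ⇒ P(r−g) = D₀(1+g) ⇒ g(P+D₀) = P·r − D₀
g = (P·r − D₀)/(P + D₀) = (£43,589.29×0.139 − £1,710.00) / (£43,589.29 + £1,710.00) = 0.096004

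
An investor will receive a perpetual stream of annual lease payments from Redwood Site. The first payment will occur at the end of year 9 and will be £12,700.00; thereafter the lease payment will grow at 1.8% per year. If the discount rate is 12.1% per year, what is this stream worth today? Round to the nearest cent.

Value at end of year 8: C₁ / (r − g) = £12,700.00 / (0.121 − 0.018) = £123,300.9709
Discount to today: PV = £123,300.9709 / (1 + 0.121)^8 = £123,300.9709 / 2.493704 = £49,444.91

£49444.91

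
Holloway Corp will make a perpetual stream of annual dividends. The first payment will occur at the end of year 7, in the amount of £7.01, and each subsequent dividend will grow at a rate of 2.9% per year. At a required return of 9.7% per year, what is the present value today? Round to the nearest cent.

£59.15

Value at end of year 6: C₁ / (r − g) = £7.01 / (0.097 − 0.029) = £103.0882
Discount to today: PV = £103.0882 / (1 + 0.097)^6 = £103.0882 / 1.742769 = £59.15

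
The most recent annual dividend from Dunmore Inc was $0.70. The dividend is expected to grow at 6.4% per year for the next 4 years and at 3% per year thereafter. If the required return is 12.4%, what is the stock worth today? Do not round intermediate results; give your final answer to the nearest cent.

$8.60

D_1 = 0.74480
D_2 = 0.79247
D_3 = 0.84319
D_4 = 0.89715
Terminal value at year 4: TV = D_4×(1+g_2)/(r−g_2) = 0.92406/0.094 = 9.83046
P_0 = D_1/(1+r)^1 + D_2/(1+r)^2 + D_3/(1+r)^3 + D_4/(1+r)^4 + TV/(1+r)^4
    = 0.66263 + 0.62726 + 0.59378 + 0.56208 + 6.15898 = 8.60473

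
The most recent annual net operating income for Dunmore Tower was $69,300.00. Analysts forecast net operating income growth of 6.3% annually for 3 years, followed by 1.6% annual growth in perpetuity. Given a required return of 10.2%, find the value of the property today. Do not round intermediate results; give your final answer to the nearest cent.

D_1 = 73665.90000
D_2 = 78306.85170
D_3 = 83240.18336
Terminal value at year 3: TV = D_3×(1+g_2)/(r−g_2) = 84572.02629/0.086 = 983395.65454
P_0 = D_1/(1+r)^1 + D_2/(1+r)^2 + D_3/(1+r)^3 + TV/(1+r)^3
    = 66847.45917 + 64481.71424 + 62199.69350 + 734824.28600 = 928353.15291

$928353.15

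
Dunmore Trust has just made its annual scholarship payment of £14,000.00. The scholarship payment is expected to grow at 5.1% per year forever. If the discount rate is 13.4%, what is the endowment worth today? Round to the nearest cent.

D₁ = D₀ × (1 + g) = £14,000.00 × 1.051 = £14,714.0000
Growing perpetuity: P = D₁ / (r − g) = £14,714.0000 / (0.134 − 0.051) = £177,277.11

£177277.11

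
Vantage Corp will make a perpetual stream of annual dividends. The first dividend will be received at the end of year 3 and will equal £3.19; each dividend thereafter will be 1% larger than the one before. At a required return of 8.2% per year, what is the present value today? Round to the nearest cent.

Value at end of year 2: C₁ / (r − g) = £3.19 / (0.082 − 0.01) = £44.3056
Discount to today: PV = £44.3056 / (1 + 0.082)^2 = £44.3056 / 1.170724 = £37.84

£37.84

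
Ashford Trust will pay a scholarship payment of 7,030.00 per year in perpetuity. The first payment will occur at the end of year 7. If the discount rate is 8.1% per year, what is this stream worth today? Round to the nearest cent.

Value at end of year 6: C / r = 7,030.00 / 0.081 = 86,790.1235
Discount to today: PV = 86,790.1235 / (1 + 0.081)^6 = 86,790.1235 / 1.595711 = 54,389.63

54389.63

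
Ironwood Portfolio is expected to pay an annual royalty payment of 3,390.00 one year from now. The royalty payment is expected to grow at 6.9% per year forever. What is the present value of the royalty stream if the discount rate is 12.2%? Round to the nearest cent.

Growing perpetuity: P = D₁ / (r − g) = 3,390.0000 / (0.122 − 0.069) = 63,962.26

63962.26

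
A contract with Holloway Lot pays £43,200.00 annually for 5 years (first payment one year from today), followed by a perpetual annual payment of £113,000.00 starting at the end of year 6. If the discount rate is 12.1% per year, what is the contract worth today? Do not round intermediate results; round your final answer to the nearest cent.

PV of 5-year annuity: £43,200.00 × [1 − (1+0.121)^−5] / 0.121 = 155341.31936
Perpetuity value at year 5: £113,000.00 / 0.121 = 933884.29752
PV of perpetuity: 933884.29752 / (1+0.121)^5 = 527551.67975
Total PV = 155341.31936 + 527551.67975 = 682892.99911

£682893.00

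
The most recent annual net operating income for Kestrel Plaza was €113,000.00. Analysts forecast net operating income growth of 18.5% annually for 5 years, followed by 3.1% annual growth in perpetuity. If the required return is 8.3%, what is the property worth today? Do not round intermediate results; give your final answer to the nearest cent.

D_1 = 133905.00000
D_2 = 158677.42500
D_3 = 188032.74863
D_4 = 222818.80712
D_5 = 264040.28644
Terminal value at year 5: TV = D_5×(1+g_2)/(r−g_2) = 272225.53532/0.052 = 5235106.44841
P_0 = D_1/(1+r)^1 + D_2/(1+r)^2 + D_3/(1+r)^3 + D_4/(1+r)^4 + D_5/(1+r)^5 + TV/(1+r)^5
    = 123642.65928 + 135287.67428 + 148029.44970 + 161971.28153 + 177226.19447 + 3513850.12492 = 4260007.38417

€4260007.38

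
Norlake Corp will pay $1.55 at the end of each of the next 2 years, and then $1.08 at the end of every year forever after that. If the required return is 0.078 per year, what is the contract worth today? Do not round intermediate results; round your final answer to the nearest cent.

PV of 2-year annuity: $1.55 × [1 − (1+0.078)^−2] / 0.078 = 2.77166
Perpetuity value at year 2: $1.08 / 0.078 = 13.84615
PV of perpetuity: 13.84615 / (1+0.078)^2 = 11.91493
Total PV = 2.77166 + 11.91493 = 14.68659

$14.69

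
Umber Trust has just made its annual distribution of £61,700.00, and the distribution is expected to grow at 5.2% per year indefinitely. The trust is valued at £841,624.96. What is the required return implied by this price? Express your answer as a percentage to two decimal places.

12.91%

D₁ = £61,700.00 × 1.052 = £64,908.4000
P = D₁/(r − g) ⇒ r = D₁/P + g = £64,908.4000/£841,624.96 + 0.052 = 0.077123 + 0.052 = 0.129123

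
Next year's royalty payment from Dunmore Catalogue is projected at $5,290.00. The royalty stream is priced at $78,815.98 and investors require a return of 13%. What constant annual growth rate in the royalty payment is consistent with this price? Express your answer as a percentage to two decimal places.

P = D₁/(r−g) ⇒ g = r − D₁/P = 0.13 − $5,290.00/$78,815.98 = 0.062882

6.29%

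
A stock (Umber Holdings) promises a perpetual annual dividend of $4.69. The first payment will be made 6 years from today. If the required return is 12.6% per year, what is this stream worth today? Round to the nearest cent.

Value at end of year 5: C / r = $4.69 / 0.126 = $37.2222
Discount to today: PV = $37.2222 / (1 + 0.126)^5 = $37.2222 / 1.810056 = $20.56

$20.56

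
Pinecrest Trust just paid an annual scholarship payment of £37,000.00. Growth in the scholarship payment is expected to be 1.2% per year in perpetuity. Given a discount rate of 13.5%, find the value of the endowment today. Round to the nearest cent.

D₁ = D₀ × (1 + g) = £37,000.00 × 1.012 = £37,444.0000
Growing perpetuity: P = D₁ / (r − g) = £37,444.0000 / (0.135 − 0.012) = £304,422.76

£304422.76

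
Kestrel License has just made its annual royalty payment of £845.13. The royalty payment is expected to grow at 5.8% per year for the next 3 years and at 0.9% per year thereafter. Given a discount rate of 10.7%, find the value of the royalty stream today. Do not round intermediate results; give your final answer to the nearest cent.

D_1 = 894.14754
D_2 = 946.00810
D_3 = 1000.87657
Terminal value at year 3: TV = D_3×(1+g_2)/(r−g_2) = 1009.88446/0.098 = 10304.94343
P_0 = D_1/(1+r)^1 + D_2/(1+r)^2 + D_3/(1+r)^3 + TV/(1+r)^3
    = 807.72136 + 771.96856 + 737.79831 + 7596.31122 = 9913.79945

£9913.80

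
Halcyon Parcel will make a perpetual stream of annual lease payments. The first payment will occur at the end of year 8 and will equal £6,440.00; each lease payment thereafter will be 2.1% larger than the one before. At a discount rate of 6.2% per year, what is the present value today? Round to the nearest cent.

£103093.29

Value at end of year 7: C₁ / (r − g) = £6,440.00 / (0.062 − 0.021) = £157,073.1707
Discount to today: PV = £157,073.1707 / (1 + 0.062)^7 = £157,073.1707 / 1.523602 = £103,093.29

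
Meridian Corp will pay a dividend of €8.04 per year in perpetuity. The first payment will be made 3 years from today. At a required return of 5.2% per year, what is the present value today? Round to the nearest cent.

€139.71

Value at end of year 2: C / r = €8.04 / 0.052 = €154.6154
Discount to today: PV = €154.6154 / (1 + 0.052)^2 = €154.6154 / 1.106704 = €139.71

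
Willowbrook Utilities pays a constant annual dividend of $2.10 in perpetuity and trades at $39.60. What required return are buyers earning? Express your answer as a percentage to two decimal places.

5.30%

P = C/r ⇒ r = C/P = $2.10/$39.60 = 0.053030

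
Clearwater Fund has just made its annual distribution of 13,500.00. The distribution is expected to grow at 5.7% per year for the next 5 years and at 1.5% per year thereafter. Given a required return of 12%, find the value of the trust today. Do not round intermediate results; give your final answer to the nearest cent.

D_1 = 14269.50000
D_2 = 15082.86150
D_3 = 15942.58461
D_4 = 16851.31193
D_5 = 17811.83671
Terminal value at year 5: TV = D_5×(1+g_2)/(r−g_2) = 18079.01426/0.105 = 172181.08818
P_0 = D_1/(1+r)^1 + D_2/(1+r)^2 + D_3/(1+r)^3 + D_4/(1+r)^4 + D_5/(1+r)^5 + TV/(1+r)^5
    = 12740.62500 + 12023.96484 + 11347.61682 + 10709.31338 + 10106.91450 + 97700.17348 = 154628.60802

154628.61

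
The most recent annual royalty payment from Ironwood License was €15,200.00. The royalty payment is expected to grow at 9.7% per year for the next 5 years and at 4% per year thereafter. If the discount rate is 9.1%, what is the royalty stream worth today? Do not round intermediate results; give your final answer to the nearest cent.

D_1 = 16674.40000
D_2 = 18291.81680
D_3 = 20066.12303
D_4 = 22012.53696
D_5 = 24147.75305
Terminal value at year 5: TV = D_5×(1+g_2)/(r−g_2) = 25113.66317/0.051 = 492424.76806
P_0 = D_1/(1+r)^1 + D_2/(1+r)^2 + D_3/(1+r)^3 + D_4/(1+r)^4 + D_5/(1+r)^5 + TV/(1+r)^5
    = 15283.59303 + 15367.64579 + 15452.16080 + 15537.14060 + 15622.58776 + 318578.26011 = 395841.38810

€395841.39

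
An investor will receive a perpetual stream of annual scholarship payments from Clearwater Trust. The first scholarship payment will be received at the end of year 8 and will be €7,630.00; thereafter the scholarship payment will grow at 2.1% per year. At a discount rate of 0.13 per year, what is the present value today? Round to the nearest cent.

Value at end of year 7: C₁ / (r − g) = €7,630.00 / (0.13 − 0.021) = €70,000.0000
Discount to today: PV = €70,000.0000 / (1 + 0.13)^7 = €70,000.0000 / 2.352605 = €29,754.25

€29754.25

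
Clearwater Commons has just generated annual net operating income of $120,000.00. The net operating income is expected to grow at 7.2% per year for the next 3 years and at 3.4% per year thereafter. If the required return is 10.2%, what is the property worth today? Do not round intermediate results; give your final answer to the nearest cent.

D_1 = 128640.00000
D_2 = 137902.08000
D_3 = 147831.02976
Terminal value at year 3: TV = D_3×(1+g_2)/(r−g_2) = 152857.28477/0.068 = 2247901.24664
P_0 = D_1/(1+r)^1 + D_2/(1+r)^2 + D_3/(1+r)^3 + TV/(1+r)^3
    = 116733.21234 + 113555.35720 + 110464.01353 + 1679702.79402 = 2020455.37709

$2020455.38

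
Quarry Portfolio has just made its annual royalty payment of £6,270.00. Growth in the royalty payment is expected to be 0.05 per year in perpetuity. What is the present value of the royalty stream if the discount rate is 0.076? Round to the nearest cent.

D₁ = D₀ × (1 + g) = £6,270.00 × 1.05 = £6,583.5000
Growing perpetuity: P = D₁ / (r − g) = £6,583.5000 / (0.076 − 0.05) = £253,211.54

£253211.54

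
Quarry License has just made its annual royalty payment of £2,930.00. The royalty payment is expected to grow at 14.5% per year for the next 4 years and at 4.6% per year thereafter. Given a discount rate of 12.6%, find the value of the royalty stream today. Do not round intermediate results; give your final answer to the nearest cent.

D_1 = 3354.85000
D_2 = 3841.30325
D_3 = 4398.29222
D_4 = 5036.04459
Terminal value at year 4: TV = D_4×(1+g_2)/(r−g_2) = 5267.70264/0.08 = 65846.28306
P_0 = D_1/(1+r)^1 + D_2/(1+r)^2 + D_3/(1+r)^3 + D_4/(1+r)^4 + TV/(1+r)^4
    = 2979.44050 + 3029.71525 + 3080.83833 + 3132.82406 + 40961.67454 = 53184.49267

£53184.49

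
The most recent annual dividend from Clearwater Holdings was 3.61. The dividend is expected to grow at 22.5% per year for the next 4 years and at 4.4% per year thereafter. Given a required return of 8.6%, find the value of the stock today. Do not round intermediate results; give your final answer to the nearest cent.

164.96

D_1 = 4.42225
D_2 = 5.41726
D_3 = 6.63614
D_4 = 8.12927
Terminal value at year 4: TV = D_4×(1+g_2)/(r−g_2) = 8.48696/0.042 = 202.07043
P_0 = D_1/(1+r)^1 + D_2/(1+r)^2 + D_3/(1+r)^3 + D_4/(1+r)^4 + TV/(1+r)^4
    = 4.07205 + 4.59325 + 5.18115 + 5.84430 + 145.27252 = 164.96326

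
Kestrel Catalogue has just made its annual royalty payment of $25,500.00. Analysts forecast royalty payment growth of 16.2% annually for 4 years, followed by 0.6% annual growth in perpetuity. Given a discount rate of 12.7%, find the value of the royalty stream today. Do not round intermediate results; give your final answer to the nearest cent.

$349766.18

D_1 = 29631.00000
D_2 = 34431.22200
D_3 = 40009.07996
D_4 = 46490.55092
Terminal value at year 4: TV = D_4×(1+g_2)/(r−g_2) = 46769.49422/0.121 = 386524.74565
P_0 = D_1/(1+r)^1 + D_2/(1+r)^2 + D_3/(1+r)^3 + D_4/(1+r)^4 + TV/(1+r)^4
    = 26291.92547 + 27108.44489 + 27950.32206 + 28818.34448 + 239597.14506 = 349766.18196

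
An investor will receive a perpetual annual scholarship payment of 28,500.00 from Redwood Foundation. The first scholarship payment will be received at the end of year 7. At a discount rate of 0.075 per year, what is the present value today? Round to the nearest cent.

Value at end of year 6: C / r = 28,500.00 / 0.075 = 380,000.0000
Discount to today: PV = 380,000.0000 / (1 + 0.075)^6 = 380,000.0000 / 1.543302 = 246,225.38

246225.38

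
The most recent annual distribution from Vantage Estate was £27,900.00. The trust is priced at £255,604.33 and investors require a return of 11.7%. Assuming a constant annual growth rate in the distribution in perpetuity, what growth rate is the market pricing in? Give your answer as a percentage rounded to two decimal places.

P = D₀(1+g)/(r−g) ⇒ P(r−g) = D₀(1+g) ⇒ g(P+D₀) = P·r − D₀
g = (P·r − D₀)/(P + D₀) = (£255,604.33×0.117 − £27,900.00) / (£255,604.33 + £27,900.00) = 0.007075

0.71%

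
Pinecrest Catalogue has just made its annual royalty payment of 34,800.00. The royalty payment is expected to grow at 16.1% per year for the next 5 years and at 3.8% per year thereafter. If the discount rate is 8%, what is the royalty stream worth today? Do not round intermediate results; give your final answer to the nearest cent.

1452015.16

D_1 = 40402.80000
D_2 = 46907.65080
D_3 = 54459.78258
D_4 = 63227.80757
D_5 = 73407.48459
Terminal value at year 5: TV = D_5×(1+g_2)/(r−g_2) = 76196.96901/0.042 = 1814213.54781
P_0 = D_1/(1+r)^1 + D_2/(1+r)^2 + D_3/(1+r)^3 + D_4/(1+r)^4 + D_5/(1+r)^5 + TV/(1+r)^5
    = 37410.00000 + 40215.75000 + 43231.93125 + 46474.32609 + 49959.90055 + 1234723.25647 = 1452015.16436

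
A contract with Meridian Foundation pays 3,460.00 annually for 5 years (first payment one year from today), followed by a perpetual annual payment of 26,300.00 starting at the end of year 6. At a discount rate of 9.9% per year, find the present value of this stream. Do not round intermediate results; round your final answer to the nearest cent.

178853.35

PV of 5-year annuity: 3,460.00 × [1 − (1+0.099)^−5] / 0.099 = 13149.69832
Perpetuity value at year 5: 26,300.00 / 0.099 = 265656.56566
PV of perpetuity: 265656.56566 / (1+0.099)^5 = 165703.65646
Total PV = 13149.69832 + 165703.65646 = 178853.35478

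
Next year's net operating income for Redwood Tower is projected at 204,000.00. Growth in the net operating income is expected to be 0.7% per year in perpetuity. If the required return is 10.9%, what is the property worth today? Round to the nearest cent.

Growing perpetuity: P = D₁ / (r − g) = 204,000.0000 / (0.109 − 0.007) = 2,000,000.00

2000000.00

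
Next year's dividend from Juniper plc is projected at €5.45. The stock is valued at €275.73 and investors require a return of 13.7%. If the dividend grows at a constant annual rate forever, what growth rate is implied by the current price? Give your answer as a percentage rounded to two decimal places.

11.72%

P = D₁/(r−g) ⇒ g = r − D₁/P = 0.137 − €5.45/€275.73 = 0.117234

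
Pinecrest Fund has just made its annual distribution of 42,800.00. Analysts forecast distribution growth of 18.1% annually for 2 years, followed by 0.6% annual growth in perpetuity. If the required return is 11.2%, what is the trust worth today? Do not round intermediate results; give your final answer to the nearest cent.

551901.48

D_1 = 50546.80000
D_2 = 59695.77080
Terminal value at year 2: TV = D_2×(1+g_2)/(r−g_2) = 60053.94542/0.106 = 566546.65495
P_0 = D_1/(1+r)^1 + D_2/(1+r)^2 + TV/(1+r)^2
    = 45455.75540 + 48276.30137 + 458169.42620 = 551901.48296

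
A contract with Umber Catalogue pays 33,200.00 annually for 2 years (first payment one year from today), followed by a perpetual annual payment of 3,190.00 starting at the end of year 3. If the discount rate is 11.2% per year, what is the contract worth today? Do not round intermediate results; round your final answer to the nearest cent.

PV of 2-year annuity: 33,200.00 × [1 − (1+0.112)^−2] / 0.112 = 56705.13949
Perpetuity value at year 2: 3,190.00 / 0.112 = 28482.14286
PV of perpetuity: 28482.14286 / (1+0.112)^2 = 23033.66711
Total PV = 56705.13949 + 23033.66711 = 79738.80659

79738.81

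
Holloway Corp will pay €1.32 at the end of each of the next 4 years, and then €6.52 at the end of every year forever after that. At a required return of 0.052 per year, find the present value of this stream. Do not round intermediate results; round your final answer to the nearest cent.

PV of 4-year annuity: €1.32 × [1 − (1+0.052)^−4] / 0.052 = 4.65899
Perpetuity value at year 4: €6.52 / 0.052 = 125.38462
PV of perpetuity: 125.38462 / (1+0.052)^4 = 102.37202
Total PV = 4.65899 + 102.37202 = 107.03102

€107.03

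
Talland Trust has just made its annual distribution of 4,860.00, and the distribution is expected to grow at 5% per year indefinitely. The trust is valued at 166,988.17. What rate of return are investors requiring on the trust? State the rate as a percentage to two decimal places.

8.06%

D₁ = 4,860.00 × 1.05 = 5,103.0000
P = D₁/(r − g) ⇒ r = D₁/P + g = 5,103.0000/166,988.17 + 0.05 = 0.030559 + 0.05 = 0.080559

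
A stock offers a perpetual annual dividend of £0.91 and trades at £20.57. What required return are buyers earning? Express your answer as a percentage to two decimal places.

4.42%

P = C/r ⇒ r = C/P = £0.91/£20.57 = 0.044239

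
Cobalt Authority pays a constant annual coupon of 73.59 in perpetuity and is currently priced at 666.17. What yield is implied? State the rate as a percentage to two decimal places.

11.05%

P = C/r ⇒ r = C/P = 73.59/666.17 = 0.110467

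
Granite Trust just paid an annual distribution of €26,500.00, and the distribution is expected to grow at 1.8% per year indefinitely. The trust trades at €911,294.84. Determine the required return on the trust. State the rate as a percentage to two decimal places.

D₁ = €26,500.00 × 1.018 = €26,977.0000
P = D₁/(r − g) ⇒ r = D₁/P + g = €26,977.0000/€911,294.84 + 0.018 = 0.029603 + 0.018 = 0.047603

4.76%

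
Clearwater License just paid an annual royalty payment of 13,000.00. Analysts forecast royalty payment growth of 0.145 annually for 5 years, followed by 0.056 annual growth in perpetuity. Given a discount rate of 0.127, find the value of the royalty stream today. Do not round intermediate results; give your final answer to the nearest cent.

D_1 = 14885.00000
D_2 = 17043.32500
D_3 = 19514.60712
D_4 = 22344.22516
D_5 = 25584.13781
Terminal value at year 5: TV = D_5×(1+g_2)/(r−g_2) = 27016.84952/0.071 = 380519.00737
P_0 = D_1/(1+r)^1 + D_2/(1+r)^2 + D_3/(1+r)^3 + D_4/(1+r)^4 + D_5/(1+r)^5 + TV/(1+r)^5
    = 13207.63088 + 13418.57796 + 13632.89420 + 13850.63341 + 14071.85027 + 209293.99840 = 277475.58512

277475.59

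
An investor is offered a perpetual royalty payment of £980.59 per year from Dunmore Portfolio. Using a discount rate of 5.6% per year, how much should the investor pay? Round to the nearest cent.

£17510.54

Level perpetuity: PV = C / r = £980.59 / 0.056 = £17,510.54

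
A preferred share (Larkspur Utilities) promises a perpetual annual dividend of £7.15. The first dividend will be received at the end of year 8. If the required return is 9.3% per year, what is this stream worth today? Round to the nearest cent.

£41.26

Value at end of year 7: C / r = £7.15 / 0.093 = £76.8817
Discount to today: PV = £76.8817 / (1 + 0.093)^7 = £76.8817 / 1.863550 = £41.26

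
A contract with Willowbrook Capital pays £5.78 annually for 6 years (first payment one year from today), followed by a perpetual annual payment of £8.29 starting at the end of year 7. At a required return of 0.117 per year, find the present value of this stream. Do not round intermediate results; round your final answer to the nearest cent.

PV of 6-year annuity: £5.78 × [1 − (1+0.117)^−6] / 0.117 = 23.96723
Perpetuity value at year 6: £8.29 / 0.117 = 70.85470
PV of perpetuity: 70.85470 / (1+0.117)^6 = 36.47956
Total PV = 23.96723 + 36.47956 = 60.44679

£60.45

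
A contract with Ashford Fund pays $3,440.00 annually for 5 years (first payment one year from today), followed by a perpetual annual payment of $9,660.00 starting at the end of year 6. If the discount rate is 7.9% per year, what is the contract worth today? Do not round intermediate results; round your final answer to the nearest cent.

PV of 5-year annuity: $3,440.00 × [1 − (1+0.079)^−5] / 0.079 = 13771.19888
Perpetuity value at year 5: $9,660.00 / 0.079 = 122278.48101
PV of perpetuity: 122278.48101 / (1+0.079)^5 = 83607.03300
Total PV = 13771.19888 + 83607.03300 = 97378.23188

$97378.23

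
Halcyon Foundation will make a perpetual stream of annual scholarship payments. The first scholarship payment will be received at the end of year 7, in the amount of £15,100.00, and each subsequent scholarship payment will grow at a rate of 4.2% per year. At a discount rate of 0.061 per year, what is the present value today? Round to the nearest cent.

Value at end of year 6: C₁ / (r − g) = £15,100.00 / (0.061 − 0.042) = £794,736.8421
Discount to today: PV = £794,736.8421 / (1 + 0.061)^6 = £794,736.8421 / 1.426567 = £557,097.29

£557097.29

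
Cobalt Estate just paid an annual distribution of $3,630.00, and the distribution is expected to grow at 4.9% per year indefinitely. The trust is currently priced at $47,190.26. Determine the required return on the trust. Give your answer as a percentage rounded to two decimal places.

12.97%

D₁ = $3,630.00 × 1.049 = $3,807.8700
P = D₁/(r − g) ⇒ r = D₁/P + g = $3,807.8700/$47,190.26 + 0.049 = 0.080692 + 0.049 = 0.129692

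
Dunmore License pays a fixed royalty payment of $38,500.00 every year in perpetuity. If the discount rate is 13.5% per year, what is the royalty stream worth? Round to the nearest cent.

Level perpetuity: PV = C / r = $38,500.00 / 0.135 = $285,185.19

$285185.19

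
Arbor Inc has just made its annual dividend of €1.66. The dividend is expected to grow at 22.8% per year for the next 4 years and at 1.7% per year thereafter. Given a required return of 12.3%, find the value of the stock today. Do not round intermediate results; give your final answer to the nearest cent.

€31.12

D_1 = 2.03848
D_2 = 2.50325
D_3 = 3.07400
D_4 = 3.77487
Terminal value at year 4: TV = D_4×(1+g_2)/(r−g_2) = 3.83904/0.106 = 36.21735
P_0 = D_1/(1+r)^1 + D_2/(1+r)^2 + D_3/(1+r)^3 + D_4/(1+r)^4 + TV/(1+r)^4
    = 1.81521 + 1.98493 + 2.17052 + 2.37346 + 22.77181 = 31.11594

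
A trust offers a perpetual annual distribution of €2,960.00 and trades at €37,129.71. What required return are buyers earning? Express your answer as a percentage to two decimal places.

7.97%

P = C/r ⇒ r = C/P = €2,960.00/€37,129.71 = 0.079721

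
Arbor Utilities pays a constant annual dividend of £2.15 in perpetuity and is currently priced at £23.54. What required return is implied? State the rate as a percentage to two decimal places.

P = C/r ⇒ r = C/P = £2.15/£23.54 = 0.091334

9.13%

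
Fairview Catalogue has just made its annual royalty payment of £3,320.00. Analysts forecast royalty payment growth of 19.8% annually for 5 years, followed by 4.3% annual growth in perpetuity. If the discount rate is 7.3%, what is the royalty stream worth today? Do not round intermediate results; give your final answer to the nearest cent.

D_1 = 3977.36000
D_2 = 4764.87728
D_3 = 5708.32298
D_4 = 6838.57093
D_5 = 8192.60798
Terminal value at year 5: TV = D_5×(1+g_2)/(r−g_2) = 8544.89012/0.03 = 284829.67064
P_0 = D_1/(1+r)^1 + D_2/(1+r)^2 + D_3/(1+r)^3 + D_4/(1+r)^4 + D_5/(1+r)^5 + TV/(1+r)^5
    = 3706.76608 + 4138.58878 + 4620.71701 + 5159.01117 + 5760.01433 + 200256.49833 = 223641.59570

£223641.60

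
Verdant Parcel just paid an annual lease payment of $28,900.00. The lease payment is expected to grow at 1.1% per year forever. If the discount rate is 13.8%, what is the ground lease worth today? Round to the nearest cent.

D₁ = D₀ × (1 + g) = $28,900.00 × 1.011 = $29,217.9000
Growing perpetuity: P = D₁ / (r − g) = $29,217.9000 / (0.138 − 0.011) = $230,062.20

$230062.20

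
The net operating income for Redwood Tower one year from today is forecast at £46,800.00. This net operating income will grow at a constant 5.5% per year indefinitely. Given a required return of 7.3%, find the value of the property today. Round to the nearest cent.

Growing perpetuity: P = D₁ / (r − g) = £46,800.0000 / (0.073 − 0.055) = £2,600,000.00

£2600000.00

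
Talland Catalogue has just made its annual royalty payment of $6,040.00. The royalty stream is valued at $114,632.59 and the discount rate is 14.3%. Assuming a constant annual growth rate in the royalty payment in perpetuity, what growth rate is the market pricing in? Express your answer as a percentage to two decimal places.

P = D₀(1+g)/(r−g) ⇒ P(r−g) = D₀(1+g) ⇒ g(P+D₀) = P·r − D₀
g = (P·r − D₀)/(P + D₀) = ($114,632.59×0.143 − $6,040.00) / ($114,632.59 + $6,040.00) = 0.085790

8.58%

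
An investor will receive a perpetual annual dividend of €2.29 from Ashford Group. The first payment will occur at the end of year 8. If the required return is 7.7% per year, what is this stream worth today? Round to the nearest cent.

€17.69

Value at end of year 7: C / r = €2.29 / 0.077 = €29.7403
Discount to today: PV = €29.7403 / (1 + 0.077)^7 = €29.7403 / 1.680776 = €17.69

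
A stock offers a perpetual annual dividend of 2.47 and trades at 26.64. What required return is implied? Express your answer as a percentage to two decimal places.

P = C/r ⇒ r = C/P = 2.47/26.64 = 0.092718

9.27%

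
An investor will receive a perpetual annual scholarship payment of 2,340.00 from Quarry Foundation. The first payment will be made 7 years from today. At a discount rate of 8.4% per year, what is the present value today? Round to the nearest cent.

Value at end of year 6: C / r = 2,340.00 / 0.084 = 27,857.1429
Discount to today: PV = 27,857.1429 / (1 + 0.084)^6 = 27,857.1429 / 1.622466 = 17,169.63

17169.63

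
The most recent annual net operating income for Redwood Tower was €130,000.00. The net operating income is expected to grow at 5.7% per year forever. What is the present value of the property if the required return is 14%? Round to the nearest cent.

€1655542.17

D₁ = D₀ × (1 + g) = €130,000.00 × 1.057 = €137,410.0000
Growing perpetuity: P = D₁ / (r − g) = €137,410.0000 / (0.14 − 0.057) = €1,655,542.17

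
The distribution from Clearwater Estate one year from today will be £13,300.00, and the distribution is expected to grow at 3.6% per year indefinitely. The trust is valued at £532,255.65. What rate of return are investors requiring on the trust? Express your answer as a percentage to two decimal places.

P = D₁/(r − g) ⇒ r = D₁/P + g = £13,300.0000/£532,255.65 + 0.036 = 0.024988 + 0.036 = 0.060988

6.10%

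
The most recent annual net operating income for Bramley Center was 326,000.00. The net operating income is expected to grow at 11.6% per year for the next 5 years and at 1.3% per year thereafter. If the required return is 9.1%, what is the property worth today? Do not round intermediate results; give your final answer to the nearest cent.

6487187.95

D_1 = 363816.00000
D_2 = 406018.65600
D_3 = 453116.82010
D_4 = 505678.37123
D_5 = 564337.06229
Terminal value at year 5: TV = D_5×(1+g_2)/(r−g_2) = 571673.44410/0.078 = 7329146.71922
P_0 = D_1/(1+r)^1 + D_2/(1+r)^2 + D_3/(1+r)^3 + D_4/(1+r)^4 + D_5/(1+r)^5 + TV/(1+r)^5
    = 333470.21082 + 341111.59970 + 348928.08915 + 356923.69156 + 365102.51126 + 4741651.84491 = 6487187.94738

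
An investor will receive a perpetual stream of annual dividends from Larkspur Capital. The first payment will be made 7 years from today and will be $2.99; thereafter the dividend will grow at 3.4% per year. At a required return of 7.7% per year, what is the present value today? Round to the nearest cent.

Value at end of year 6: C₁ / (r − g) = $2.99 / (0.077 − 0.034) = $69.5349
Discount to today: PV = $69.5349 / (1 + 0.077)^6 = $69.5349 / 1.560609 = $44.56

$44.56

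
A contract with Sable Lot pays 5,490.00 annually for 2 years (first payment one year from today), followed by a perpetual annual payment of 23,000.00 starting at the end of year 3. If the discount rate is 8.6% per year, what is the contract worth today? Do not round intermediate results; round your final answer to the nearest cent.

PV of 2-year annuity: 5,490.00 × [1 − (1+0.086)^−2] / 0.086 = 9710.17368
Perpetuity value at year 2: 23,000.00 / 0.086 = 267441.86047
PV of perpetuity: 267441.86047 / (1+0.086)^2 = 226761.71571
Total PV = 9710.17368 + 226761.71571 = 236471.88940

236471.89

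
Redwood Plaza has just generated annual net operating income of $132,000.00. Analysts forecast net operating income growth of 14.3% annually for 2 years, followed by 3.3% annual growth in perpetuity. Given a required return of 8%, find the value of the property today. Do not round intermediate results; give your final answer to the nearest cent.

$3537085.11

D_1 = 150876.00000
D_2 = 172451.26800
Terminal value at year 2: TV = D_2×(1+g_2)/(r−g_2) = 178142.15984/0.047 = 3790258.72009
P_0 = D_1/(1+r)^1 + D_2/(1+r)^2 + TV/(1+r)^2
    = 139700.00000 + 147849.16667 + 3249535.93972 = 3537085.10638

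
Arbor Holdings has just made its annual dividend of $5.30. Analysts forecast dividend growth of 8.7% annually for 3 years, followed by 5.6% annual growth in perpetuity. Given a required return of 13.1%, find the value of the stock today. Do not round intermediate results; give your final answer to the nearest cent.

D_1 = 5.76110
D_2 = 6.26232
D_3 = 6.80714
Terminal value at year 3: TV = D_3×(1+g_2)/(r−g_2) = 7.18834/0.075 = 95.84449
P_0 = D_1/(1+r)^1 + D_2/(1+r)^2 + D_3/(1+r)^3 + TV/(1+r)^3
    = 5.09381 + 4.89564 + 4.70518 + 66.24900 = 80.94364

$80.94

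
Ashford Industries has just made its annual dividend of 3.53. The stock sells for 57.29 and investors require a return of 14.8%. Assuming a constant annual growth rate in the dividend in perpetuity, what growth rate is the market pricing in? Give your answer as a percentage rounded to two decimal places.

P = D₀(1+g)/(r−g) ⇒ P(r−g) = D₀(1+g) ⇒ g(P+D₀) = P·r − D₀
g = (P·r − D₀)/(P + D₀) = (57.29×0.148 − 3.53) / (57.29 + 3.53) = 0.081370

8.14%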